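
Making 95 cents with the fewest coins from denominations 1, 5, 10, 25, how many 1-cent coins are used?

0

Greedy: take as many of the largest coin as possible, then repeat with the remainder.
95 − 3×25→20 − 2×10→0
Count of 1: 0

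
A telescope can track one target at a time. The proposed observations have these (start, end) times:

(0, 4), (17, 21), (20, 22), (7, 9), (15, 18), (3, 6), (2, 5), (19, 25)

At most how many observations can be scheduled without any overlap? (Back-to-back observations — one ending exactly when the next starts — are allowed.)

Order by finish time; keep every interval that doesn't clash with the previous kept one.
By end time: (0,4), (2,5), (3,6), (7,9), (15,18), (17,21), (20,22), (19,25).
Pick (0,4); next start ≥ 4 → (7,9); next start ≥ 9 → (15,18); next start ≥ 18 → (20,22).
Selected 4 observations.

4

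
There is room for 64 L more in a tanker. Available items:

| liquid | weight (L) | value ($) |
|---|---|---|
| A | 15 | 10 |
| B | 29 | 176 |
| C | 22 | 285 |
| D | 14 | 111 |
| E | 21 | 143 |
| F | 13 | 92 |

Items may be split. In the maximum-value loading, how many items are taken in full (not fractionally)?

Sort by value per unit weight and fill in that order.
Ratios (sorted): C 12.95, D 7.93, F 7.08, E 6.81, B 6.07, A 0.67
take C (22 @ 285); take D (14 @ 111); take F (13 @ 92); take 15/21 of E → 102.14. Capacity used 64/64.
3 item(s) taken whole; one partial (take 15/21 of E).

3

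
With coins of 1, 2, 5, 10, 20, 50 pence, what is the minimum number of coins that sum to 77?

Use the largest denomination that fits, subtract, and repeat.
77 − 1×50→27 − 1×20→7 − 1×5→2 − 1×2→0
Total coins = 1 + 1 + 1 + 1 = 4

4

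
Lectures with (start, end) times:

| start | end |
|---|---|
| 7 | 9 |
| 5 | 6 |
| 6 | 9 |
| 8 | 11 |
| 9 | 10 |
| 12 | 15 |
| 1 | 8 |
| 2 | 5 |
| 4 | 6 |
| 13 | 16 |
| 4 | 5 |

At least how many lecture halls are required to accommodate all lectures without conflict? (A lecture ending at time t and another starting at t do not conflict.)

Count concurrent intervals with a sweep; the peak is the room count.
starts: [1, 2, 4, 4, 5, 6, 7, 8, 9, 12, 13]
ends:   [5, 5, 6, 6, 8, 9, 9, 10, 11, 15, 16]
s1→1 s2→2 s4→3 s4→4  — peak 4.

4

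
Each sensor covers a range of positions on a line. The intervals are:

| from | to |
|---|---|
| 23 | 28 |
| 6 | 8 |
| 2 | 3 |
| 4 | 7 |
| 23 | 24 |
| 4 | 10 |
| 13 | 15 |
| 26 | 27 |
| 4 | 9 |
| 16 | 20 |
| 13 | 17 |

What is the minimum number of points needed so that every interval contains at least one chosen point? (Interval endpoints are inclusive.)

Sort by right endpoint; whenever an interval is uncovered, place a point at its right end.
By right end: [2,3]  [4,7]  [6,8]  [4,9]  [4,10]  [13,15]  [13,17]  [16,20]  [23,24]  [26,27]  [23,28]
[2,3] uncovered → point at 3; [4,7] uncovered → point at 7; [13,15] uncovered → point at 15; [16,20] uncovered → point at 20; [23,24] uncovered → point at 24; [26,27] uncovered → point at 27.
Points: 3, 7, 15, 20, 24, 27 (6 total).

6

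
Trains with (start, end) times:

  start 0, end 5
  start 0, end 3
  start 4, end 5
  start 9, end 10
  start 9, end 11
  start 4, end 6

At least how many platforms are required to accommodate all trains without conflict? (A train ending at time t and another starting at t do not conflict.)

3

Events (time:±→running): 0:+→1 0:+→2 3:-→1 4:+→2 4:+→3 … peak 3.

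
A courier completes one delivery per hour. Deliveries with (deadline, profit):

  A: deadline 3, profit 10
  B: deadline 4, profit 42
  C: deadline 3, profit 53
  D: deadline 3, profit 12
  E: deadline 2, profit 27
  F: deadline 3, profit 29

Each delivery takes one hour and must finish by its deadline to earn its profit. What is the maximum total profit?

Take jobs in profit order; each goes to the latest open slot no later than its deadline.
Profit order: C=53 B=42 F=29 E=27 D=12 A=10
Assign: C→slot 3, B→slot 4, F→slot 2, E→slot 1, D skipped, A skipped.
Slots: [1:E] [2:F] [3:C] [4:B]
Profit = 27 + 29 + 53 + 42 = 151

151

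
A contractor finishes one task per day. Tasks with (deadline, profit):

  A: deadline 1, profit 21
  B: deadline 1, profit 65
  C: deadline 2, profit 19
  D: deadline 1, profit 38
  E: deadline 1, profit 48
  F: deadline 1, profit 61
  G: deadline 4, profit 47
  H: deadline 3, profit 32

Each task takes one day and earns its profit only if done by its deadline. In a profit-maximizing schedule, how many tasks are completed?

4

By profit: B(d1,65), F(d1,61), E(d1,48), G(d4,47), D(d1,38), H(d3,32), A(d1,21), C(d2,19)
B→slot 1; F skipped; E skipped; G→slot 4; D skipped; H→slot 3; A skipped; C→slot 2.
4 of 8 scheduled.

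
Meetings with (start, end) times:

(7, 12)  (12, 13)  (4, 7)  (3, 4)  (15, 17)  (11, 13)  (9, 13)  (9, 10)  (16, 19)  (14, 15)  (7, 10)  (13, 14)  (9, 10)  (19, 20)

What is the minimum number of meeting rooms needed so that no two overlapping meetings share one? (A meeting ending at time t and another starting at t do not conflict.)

5

Events (time:±→running): 3:+→1 4:-→0 4:+→1 7:-→0 7:+→1 7:+→2 9:+→3 9:+→4 9:+→5 … peak 5.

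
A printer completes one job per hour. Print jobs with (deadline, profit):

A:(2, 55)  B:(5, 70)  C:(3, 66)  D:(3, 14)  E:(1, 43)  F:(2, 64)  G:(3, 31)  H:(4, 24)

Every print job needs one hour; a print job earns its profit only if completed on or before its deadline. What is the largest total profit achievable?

279

Profit order: B=70 C=66 F=64 A=55 E=43 G=31 H=24 D=14
Assign: B→slot 5, C→slot 3, F→slot 2, A→slot 1, E skipped, G skipped, H→slot 4, D skipped.
Slots: [1:A] [2:F] [3:C] [4:H] [5:B]
Profit = 55 + 64 + 66 + 24 + 70 = 279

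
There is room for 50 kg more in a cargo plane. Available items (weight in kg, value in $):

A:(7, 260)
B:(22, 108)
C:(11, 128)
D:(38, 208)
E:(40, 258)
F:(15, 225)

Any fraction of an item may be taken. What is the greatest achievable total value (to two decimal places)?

722.65

Ratios (sorted): A 37.14, F 15.00, C 11.64, E 6.45, D 5.47, B 4.91
take A (7 @ 260); take F (15 @ 225); take C (11 @ 128); take 17/40 of E → 109.65. Capacity used 50/50.
Total value = 722.65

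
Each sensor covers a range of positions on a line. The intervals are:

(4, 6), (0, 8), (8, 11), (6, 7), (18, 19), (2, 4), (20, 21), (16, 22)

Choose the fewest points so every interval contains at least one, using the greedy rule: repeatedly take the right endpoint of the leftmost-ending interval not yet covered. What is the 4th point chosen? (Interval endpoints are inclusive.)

19

Process intervals by earliest right end; each time one isn't hit yet, stab at its right endpoint.
By right end: [2,4]  [4,6]  [6,7]  [0,8]  [8,11]  [18,19]  [20,21]  [16,22]
[2,4] uncovered → point at 4; [6,7] uncovered → point at 7; [8,11] uncovered → point at 11; [18,19] uncovered → point at 19; [20,21] uncovered → point at 21.
Points: 4, 7, 11, 19, 21 (5 total).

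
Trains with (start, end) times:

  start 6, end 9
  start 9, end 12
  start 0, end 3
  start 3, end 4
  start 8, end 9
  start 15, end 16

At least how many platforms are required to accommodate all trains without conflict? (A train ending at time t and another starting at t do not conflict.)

The answer is the maximum number of intervals overlapping at any instant.
starts: [0, 3, 6, 8, 9, 15]
ends:   [3, 4, 9, 9, 12, 16]
s0→1 e3→0 s3→1 e4→0 s6→1 s8→2  — peak 2.

2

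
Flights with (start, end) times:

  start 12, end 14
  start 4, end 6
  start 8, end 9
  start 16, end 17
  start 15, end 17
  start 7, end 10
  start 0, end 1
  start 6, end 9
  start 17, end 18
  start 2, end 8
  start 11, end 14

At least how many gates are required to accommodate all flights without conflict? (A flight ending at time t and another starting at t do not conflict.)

Events (time:±→running): 0:+→1 1:-→0 2:+→1 4:+→2 6:-→1 6:+→2 7:+→3 … peak 3.

3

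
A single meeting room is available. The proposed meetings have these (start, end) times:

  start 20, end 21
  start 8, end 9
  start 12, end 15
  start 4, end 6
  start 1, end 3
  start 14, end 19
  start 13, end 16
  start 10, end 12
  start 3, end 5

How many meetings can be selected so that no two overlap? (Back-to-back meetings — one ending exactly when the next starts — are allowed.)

Sorted by end: (1,3)  (3,5)  (4,6)  (8,9)  (10,12)  (12,15)  (13,16)  (14,19)  (20,21)
take (1,3); take (3,5); take (8,9); take (10,12); take (12,15); take (20,21).
Selected 6 meetings.

6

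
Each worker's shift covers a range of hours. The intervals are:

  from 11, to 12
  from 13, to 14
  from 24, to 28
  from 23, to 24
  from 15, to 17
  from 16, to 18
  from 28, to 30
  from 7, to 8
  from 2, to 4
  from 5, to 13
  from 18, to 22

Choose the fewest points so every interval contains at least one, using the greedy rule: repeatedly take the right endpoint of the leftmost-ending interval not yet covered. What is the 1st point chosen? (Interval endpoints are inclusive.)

4

Process intervals by earliest right end; each time one isn't hit yet, stab at its right endpoint.
By right end: [2,4]  [7,8]  [11,12]  [5,13]  [13,14]  [15,17]  [16,18]  [18,22]  [23,24]  [24,28]  [28,30]
[2,4] uncovered → point at 4; [7,8] uncovered → point at 8; [11,12] uncovered → point at 12; [13,14] uncovered → point at 14; [15,17] uncovered → point at 17; [18,22] uncovered → point at 22; [23,24] uncovered → point at 24; [28,30] uncovered → point at 30.
Points: 4, 8, 12, 14, 17, 22, 24, 30 (8 total).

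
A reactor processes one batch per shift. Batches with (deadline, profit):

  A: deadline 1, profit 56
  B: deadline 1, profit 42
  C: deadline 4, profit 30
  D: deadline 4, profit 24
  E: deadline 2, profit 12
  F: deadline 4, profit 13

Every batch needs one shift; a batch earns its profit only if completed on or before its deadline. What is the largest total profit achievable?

By profit: A(d1,56), B(d1,42), C(d4,30), D(d4,24), F(d4,13), E(d2,12)
A→slot 1; B skipped; C→slot 4; D→slot 3; F→slot 2; E skipped.
Profit = 56 + 13 + 24 + 30 = 123

123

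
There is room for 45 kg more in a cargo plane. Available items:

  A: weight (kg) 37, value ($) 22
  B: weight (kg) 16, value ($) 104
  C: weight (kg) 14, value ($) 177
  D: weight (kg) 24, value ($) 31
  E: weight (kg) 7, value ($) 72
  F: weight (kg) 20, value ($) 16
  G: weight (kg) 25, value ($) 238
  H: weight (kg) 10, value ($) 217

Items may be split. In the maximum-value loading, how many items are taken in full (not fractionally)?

Sort by value per unit weight and fill in that order.
Ratios (sorted): H 21.70, C 12.64, E 10.29, G 9.52, B 6.50, D 1.29, F 0.80, A 0.59
take H (10 @ 217); take C (14 @ 177); take E (7 @ 72); take 14/25 of G → 133.28. Capacity used 45/45.
3 item(s) taken whole; one partial (take 14/25 of G).

3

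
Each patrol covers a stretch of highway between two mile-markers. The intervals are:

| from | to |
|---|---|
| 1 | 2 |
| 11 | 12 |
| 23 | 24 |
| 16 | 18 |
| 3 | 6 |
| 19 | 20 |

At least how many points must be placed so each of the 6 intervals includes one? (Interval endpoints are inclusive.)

6

Sort by right endpoint; whenever an interval is uncovered, place a point at its right end.
Sorted: [1,2] [3,6] [11,12] [16,18] [19,20] [23,24]
{[1,2]} hit by 2; {[3,6]} hit by 6; {[11,12]} hit by 12; {[16,18]} hit by 18; {[19,20]} hit by 20; {[23,24]} hit by 24.
Points: 2, 6, 12, 18, 20, 24 (6 total).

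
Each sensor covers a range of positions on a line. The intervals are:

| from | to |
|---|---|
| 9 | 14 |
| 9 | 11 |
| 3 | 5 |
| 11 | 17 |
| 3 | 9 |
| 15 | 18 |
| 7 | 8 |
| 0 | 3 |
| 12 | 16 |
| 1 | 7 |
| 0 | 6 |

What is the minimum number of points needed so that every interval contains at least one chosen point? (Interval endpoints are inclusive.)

4

By right end: [0,3]  [3,5]  [0,6]  [1,7]  [7,8]  [3,9]  [9,11]  [9,14]  [12,16]  [11,17]  [15,18]
[0,3] uncovered → point at 3; [7,8] uncovered → point at 8; [9,11] uncovered → point at 11; [12,16] uncovered → point at 16.
Points: 3, 8, 11, 16 (4 total).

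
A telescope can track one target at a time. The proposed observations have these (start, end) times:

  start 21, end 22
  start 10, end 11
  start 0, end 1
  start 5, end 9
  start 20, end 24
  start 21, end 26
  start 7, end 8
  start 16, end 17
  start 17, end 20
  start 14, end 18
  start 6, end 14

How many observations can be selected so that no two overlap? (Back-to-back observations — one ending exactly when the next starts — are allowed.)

By end time: (0,1), (7,8), (5,9), (10,11), (6,14), (16,17), (14,18), (17,20), (21,22), (20,24), (21,26).
Pick (0,1); next start ≥ 1 → (7,8); next start ≥ 8 → (10,11); next start ≥ 11 → (16,17); next start ≥ 17 → (17,20); next start ≥ 20 → (21,22).
Selected 6 observations.

6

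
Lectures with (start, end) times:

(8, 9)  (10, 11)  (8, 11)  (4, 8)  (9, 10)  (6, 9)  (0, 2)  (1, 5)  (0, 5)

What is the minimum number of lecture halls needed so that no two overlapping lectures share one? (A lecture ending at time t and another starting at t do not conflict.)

3

The answer is the maximum number of intervals overlapping at any instant.
starts: [0, 0, 1, 4, 6, 8, 8, 9, 10]
ends:   [2, 5, 5, 8, 9, 9, 10, 11, 11]
s0→1 s0→2 s1→3  — peak 3.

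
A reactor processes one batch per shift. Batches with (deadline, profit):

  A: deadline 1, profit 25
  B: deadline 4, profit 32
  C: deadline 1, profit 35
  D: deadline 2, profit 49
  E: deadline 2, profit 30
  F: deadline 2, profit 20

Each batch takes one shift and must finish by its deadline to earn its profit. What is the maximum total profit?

116

Take jobs in profit order; each goes to the latest open slot no later than its deadline.
By profit: D(d2,49), C(d1,35), B(d4,32), E(d2,30), A(d1,25), F(d2,20)
D→slot 2; C→slot 1; B→slot 4; E skipped; A skipped; F skipped.
Profit = 35 + 49 + 32 = 116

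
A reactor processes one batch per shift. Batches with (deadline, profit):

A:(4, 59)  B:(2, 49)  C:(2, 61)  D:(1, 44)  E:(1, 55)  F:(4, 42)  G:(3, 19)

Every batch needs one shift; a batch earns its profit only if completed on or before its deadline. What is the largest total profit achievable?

217

Sort by profit descending; place each in the latest free slot ≤ its deadline.
Profit order: C=61 A=59 E=55 B=49 D=44 F=42 G=19
Assign: C→slot 2, A→slot 4, E→slot 1, B skipped, D skipped, F→slot 3, G skipped.
Slots: [1:E] [2:C] [3:F] [4:A]
Profit = 55 + 61 + 42 + 59 = 217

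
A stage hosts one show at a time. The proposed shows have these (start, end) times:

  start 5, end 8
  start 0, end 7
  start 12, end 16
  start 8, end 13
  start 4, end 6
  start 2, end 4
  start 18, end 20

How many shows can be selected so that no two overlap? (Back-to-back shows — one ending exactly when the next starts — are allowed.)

4

By end time: (2,4), (4,6), (0,7), (5,8), (8,13), (12,16), (18,20).
Pick (2,4); next start ≥ 4 → (4,6); next start ≥ 6 → (8,13); next start ≥ 13 → (18,20).
Selected 4 shows.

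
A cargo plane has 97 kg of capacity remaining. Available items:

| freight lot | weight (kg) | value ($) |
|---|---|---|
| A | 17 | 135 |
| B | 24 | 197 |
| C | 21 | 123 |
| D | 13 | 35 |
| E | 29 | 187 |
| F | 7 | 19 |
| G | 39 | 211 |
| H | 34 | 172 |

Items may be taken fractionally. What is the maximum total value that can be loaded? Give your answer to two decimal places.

Greedy by value/weight ratio, highest first.
Order: B (197/24=8.21) > A (135/17=7.94) > E (187/29=6.45) > C (123/21=5.86) > G (211/39=5.41) > H (172/34=5.06) > F (19/7=2.71) > D (35/13=2.69)
Fill: take B (24 @ 197) → take A (17 @ 135) → take E (29 @ 187) → take C (21 @ 123) → take 6/39 of G → 32.46; 97/97 used.
Total value = 674.46

674.46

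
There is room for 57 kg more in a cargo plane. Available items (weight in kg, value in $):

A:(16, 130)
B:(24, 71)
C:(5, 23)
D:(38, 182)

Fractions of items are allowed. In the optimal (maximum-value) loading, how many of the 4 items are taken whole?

Greedy by value/weight ratio, highest first.
Ratios (sorted): A 8.12, D 4.79, C 4.60, B 2.96
take A (16 @ 130); take D (38 @ 182); take 3/5 of C → 13.80. Capacity used 57/57.
2 item(s) taken whole; one partial (take 3/5 of C).

2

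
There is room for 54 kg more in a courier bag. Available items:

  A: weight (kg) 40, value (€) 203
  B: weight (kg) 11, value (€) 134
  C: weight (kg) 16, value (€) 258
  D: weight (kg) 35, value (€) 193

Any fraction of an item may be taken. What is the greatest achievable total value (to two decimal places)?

540.89

Sort by value per unit weight and fill in that order.
Ratios (sorted): C 16.12, B 12.18, D 5.51, A 5.08
take C (16 @ 258); take B (11 @ 134); take 27/35 of D → 148.89. Capacity used 54/54.
Total value = 540.89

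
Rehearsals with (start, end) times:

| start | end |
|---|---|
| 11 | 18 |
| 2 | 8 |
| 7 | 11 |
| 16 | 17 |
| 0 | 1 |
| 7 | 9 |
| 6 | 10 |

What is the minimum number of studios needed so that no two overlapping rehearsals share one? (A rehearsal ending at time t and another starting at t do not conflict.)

Events (time:±→running): 0:+→1 1:-→0 2:+→1 6:+→2 7:+→3 7:+→4 … peak 4.

4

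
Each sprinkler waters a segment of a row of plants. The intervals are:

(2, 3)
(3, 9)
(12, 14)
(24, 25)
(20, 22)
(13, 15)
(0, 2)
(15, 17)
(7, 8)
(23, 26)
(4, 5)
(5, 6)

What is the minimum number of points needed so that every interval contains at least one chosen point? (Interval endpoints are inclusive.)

7

By right end: [0,2]  [2,3]  [4,5]  [5,6]  [7,8]  [3,9]  [12,14]  [13,15]  [15,17]  [20,22]  [24,25]  [23,26]
[0,2] uncovered → point at 2; [4,5] uncovered → point at 5; [7,8] uncovered → point at 8; [12,14] uncovered → point at 14; [15,17] uncovered → point at 17; [20,22] uncovered → point at 22; [24,25] uncovered → point at 25.
Points: 2, 5, 8, 14, 17, 22, 25 (7 total).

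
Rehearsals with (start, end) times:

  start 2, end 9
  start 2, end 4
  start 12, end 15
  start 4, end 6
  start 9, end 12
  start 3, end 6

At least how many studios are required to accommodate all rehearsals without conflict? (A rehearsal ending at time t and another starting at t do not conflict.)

3

Count concurrent intervals with a sweep; the peak is the room count.
starts: [2, 2, 3, 4, 9, 12]
ends:   [4, 6, 6, 9, 12, 15]
s2→1 s2→2 s3→3  — peak 3.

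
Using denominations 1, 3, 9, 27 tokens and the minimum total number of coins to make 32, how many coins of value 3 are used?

Use the largest denomination that fits, subtract, and repeat.
32 = 1×27 + 1×3 + 2×1
Count of 3: 1

1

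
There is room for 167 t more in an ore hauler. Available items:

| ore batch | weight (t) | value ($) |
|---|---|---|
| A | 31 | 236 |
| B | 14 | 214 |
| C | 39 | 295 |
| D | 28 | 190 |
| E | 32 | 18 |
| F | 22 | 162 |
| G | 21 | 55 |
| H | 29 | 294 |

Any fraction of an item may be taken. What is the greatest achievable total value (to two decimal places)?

1401.48

Greedy by value/weight ratio, highest first.
Ratios (sorted): B 15.29, H 10.14, A 7.61, C 7.56, F 7.36, D 6.79, G 2.62, E 0.56
take B (14 @ 214); take H (29 @ 294); take A (31 @ 236); take C (39 @ 295); take F (22 @ 162); take D (28 @ 190); take 4/21 of G → 10.48. Capacity used 167/167.
Total value = 1401.48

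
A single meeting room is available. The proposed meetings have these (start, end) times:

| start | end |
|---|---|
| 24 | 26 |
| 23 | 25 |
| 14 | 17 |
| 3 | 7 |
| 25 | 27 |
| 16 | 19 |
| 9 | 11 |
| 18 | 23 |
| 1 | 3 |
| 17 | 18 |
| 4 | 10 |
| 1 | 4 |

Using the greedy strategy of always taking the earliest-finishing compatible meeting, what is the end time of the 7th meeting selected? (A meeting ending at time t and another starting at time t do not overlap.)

By end time: (1,3), (1,4), (3,7), (4,10), (9,11), (14,17), (17,18), (16,19), (18,23), (23,25), (24,26), (25,27).
Pick (1,3); next start ≥ 3 → (3,7); next start ≥ 7 → (9,11); next start ≥ 11 → (14,17); next start ≥ 17 → (17,18); next start ≥ 18 → (18,23); next start ≥ 23 → (23,25); next start ≥ 25 → (25,27).
Selected: (1,3) (3,7) (9,11) (14,17) (17,18) (18,23) (23,25) (25,27)

25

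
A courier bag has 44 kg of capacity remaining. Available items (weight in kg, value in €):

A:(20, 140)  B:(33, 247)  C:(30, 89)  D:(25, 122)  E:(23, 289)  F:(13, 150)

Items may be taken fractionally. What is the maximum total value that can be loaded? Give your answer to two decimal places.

498.88

Greedy by value/weight ratio, highest first.
Order: E (289/23=12.57) > F (150/13=11.54) > B (247/33=7.48) > A (140/20=7.00) > D (122/25=4.88) > C (89/30=2.97)
Fill: take E (23 @ 289) → take F (13 @ 150) → take 8/33 of B → 59.88; 44/44 used.
Total value = 498.88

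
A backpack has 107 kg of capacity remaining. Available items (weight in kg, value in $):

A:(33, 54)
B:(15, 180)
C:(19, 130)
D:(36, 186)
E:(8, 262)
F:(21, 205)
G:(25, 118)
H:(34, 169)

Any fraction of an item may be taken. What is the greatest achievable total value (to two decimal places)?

1002.76

Sort by value per unit weight and fill in that order.
Order: E (262/8=32.75) > B (180/15=12.00) > F (205/21=9.76) > C (130/19=6.84) > D (186/36=5.17) > H (169/34=4.97) > G (118/25=4.72) > A (54/33=1.64)
Fill: take E (8 @ 262) → take B (15 @ 180) → take F (21 @ 205) → take C (19 @ 130) → take D (36 @ 186) → take 8/34 of H → 39.76; 107/107 used.
Total value = 1002.76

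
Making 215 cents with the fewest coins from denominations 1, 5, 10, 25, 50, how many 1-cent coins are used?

0

Greedy: take as many of the largest coin as possible, then repeat with the remainder.
215 = 4×50 + 1×10 + 1×5
Count of 1: 0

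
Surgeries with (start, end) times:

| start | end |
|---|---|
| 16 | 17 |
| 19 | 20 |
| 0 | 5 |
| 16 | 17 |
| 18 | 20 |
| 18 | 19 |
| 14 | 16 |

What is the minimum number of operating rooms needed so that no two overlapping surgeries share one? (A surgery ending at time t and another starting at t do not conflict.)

starts: [0, 14, 16, 16, 18, 18, 19]
ends:   [5, 16, 17, 17, 19, 20, 20]
s0→1 e5→0 s14→1 e16→0 s16→1 s16→2  — peak 2.

2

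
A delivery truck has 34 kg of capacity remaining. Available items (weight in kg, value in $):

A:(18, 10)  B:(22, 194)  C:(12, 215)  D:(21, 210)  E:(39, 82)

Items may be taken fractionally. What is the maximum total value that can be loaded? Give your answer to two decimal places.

Ratios (sorted): C 17.92, D 10.00, B 8.82, E 2.10, A 0.56
take C (12 @ 215); take D (21 @ 210); take 1/22 of B → 8.82. Capacity used 34/34.
Total value = 433.82

433.82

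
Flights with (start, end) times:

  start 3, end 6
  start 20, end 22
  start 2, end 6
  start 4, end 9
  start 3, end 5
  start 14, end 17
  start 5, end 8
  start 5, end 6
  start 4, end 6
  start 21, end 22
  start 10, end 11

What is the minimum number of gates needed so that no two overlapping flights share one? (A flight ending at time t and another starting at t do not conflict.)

6

starts: [2, 3, 3, 4, 4, 5, 5, 10, 14, 20, 21]
ends:   [5, 6, 6, 6, 6, 8, 9, 11, 17, 22, 22]
s2→1 s3→2 s3→3 s4→4 s4→5 e5→4 s5→5 s5→6  — peak 6.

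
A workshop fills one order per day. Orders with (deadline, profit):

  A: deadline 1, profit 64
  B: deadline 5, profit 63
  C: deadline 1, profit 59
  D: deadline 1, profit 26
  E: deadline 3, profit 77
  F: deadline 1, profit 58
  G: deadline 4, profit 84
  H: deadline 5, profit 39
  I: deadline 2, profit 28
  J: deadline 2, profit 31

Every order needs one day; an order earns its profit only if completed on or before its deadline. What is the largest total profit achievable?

By profit: G(d4,84), E(d3,77), A(d1,64), B(d5,63), C(d1,59), F(d1,58), H(d5,39), J(d2,31), I(d2,28), D(d1,26)
G→slot 4; E→slot 3; A→slot 1; B→slot 5; C skipped; F skipped; H→slot 2; J skipped; I skipped; D skipped.
Profit = 64 + 39 + 77 + 84 + 63 = 327

327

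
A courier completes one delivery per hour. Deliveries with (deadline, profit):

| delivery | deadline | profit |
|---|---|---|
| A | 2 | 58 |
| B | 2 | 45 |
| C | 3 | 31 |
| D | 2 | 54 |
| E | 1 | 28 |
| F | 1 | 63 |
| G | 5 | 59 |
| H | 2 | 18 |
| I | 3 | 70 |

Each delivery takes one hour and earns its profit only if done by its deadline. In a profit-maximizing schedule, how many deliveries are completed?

4

Take jobs in profit order; each goes to the latest open slot no later than its deadline.
By profit: I(d3,70), F(d1,63), G(d5,59), A(d2,58), D(d2,54), B(d2,45), C(d3,31), E(d1,28), H(d2,18)
I→slot 3; F→slot 1; G→slot 5; A→slot 2; D skipped; B skipped; C skipped; E skipped; H skipped.
4 of 9 scheduled.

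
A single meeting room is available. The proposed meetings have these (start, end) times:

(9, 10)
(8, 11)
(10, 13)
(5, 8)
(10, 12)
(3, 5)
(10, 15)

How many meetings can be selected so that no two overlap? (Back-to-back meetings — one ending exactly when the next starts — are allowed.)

4

Greedy by earliest finish: after sorting by end time, pick each interval compatible with the last pick.
By end time: (3,5), (5,8), (9,10), (8,11), (10,12), (10,13), (10,15).
Pick (3,5); next start ≥ 5 → (5,8); next start ≥ 8 → (9,10); next start ≥ 10 → (10,12).
Selected 4 meetings.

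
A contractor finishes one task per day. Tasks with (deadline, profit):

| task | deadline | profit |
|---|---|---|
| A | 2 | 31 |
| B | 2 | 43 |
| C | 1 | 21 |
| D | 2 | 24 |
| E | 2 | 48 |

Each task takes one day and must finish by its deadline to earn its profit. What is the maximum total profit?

Take jobs in profit order; each goes to the latest open slot no later than its deadline.
Profit order: E=48 B=43 A=31 D=24 C=21
Assign: E→slot 2, B→slot 1, A skipped, D skipped, C skipped.
Slots: [1:B] [2:E]
Profit = 43 + 48 = 91

91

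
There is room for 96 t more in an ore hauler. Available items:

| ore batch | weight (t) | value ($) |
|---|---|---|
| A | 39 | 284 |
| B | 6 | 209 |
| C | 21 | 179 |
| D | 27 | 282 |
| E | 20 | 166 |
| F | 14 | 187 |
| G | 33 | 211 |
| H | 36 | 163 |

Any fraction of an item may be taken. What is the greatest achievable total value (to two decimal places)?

1081.26

Greedy by value/weight ratio, highest first.
Ratios (sorted): B 34.83, F 13.36, D 10.44, C 8.52, E 8.30, A 7.28, G 6.39, H 4.53
take B (6 @ 209); take F (14 @ 187); take D (27 @ 282); take C (21 @ 179); take E (20 @ 166); take 8/39 of A → 58.26. Capacity used 96/96.
Total value = 1081.26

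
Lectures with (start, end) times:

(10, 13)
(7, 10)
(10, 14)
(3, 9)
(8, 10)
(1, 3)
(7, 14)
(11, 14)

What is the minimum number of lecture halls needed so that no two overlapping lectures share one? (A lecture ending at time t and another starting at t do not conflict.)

4

Count concurrent intervals with a sweep; the peak is the room count.
starts: [1, 3, 7, 7, 8, 10, 10, 11]
ends:   [3, 9, 10, 10, 13, 14, 14, 14]
s1→1 e3→0 s3→1 s7→2 s7→3 s8→4  — peak 4.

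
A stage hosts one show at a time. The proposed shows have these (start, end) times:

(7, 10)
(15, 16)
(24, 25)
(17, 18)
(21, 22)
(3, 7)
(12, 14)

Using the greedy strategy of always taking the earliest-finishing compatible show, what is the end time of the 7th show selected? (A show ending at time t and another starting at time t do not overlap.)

25

Greedy by earliest finish: after sorting by end time, pick each interval compatible with the last pick.
Sorted by end: (3,7)  (7,10)  (12,14)  (15,16)  (17,18)  (21,22)  (24,25)
take (3,7); take (7,10); take (12,14); take (15,16); take (17,18); take (21,22); take (24,25).
Selected: (3,7) (7,10) (12,14) (15,16) (17,18) (21,22) (24,25)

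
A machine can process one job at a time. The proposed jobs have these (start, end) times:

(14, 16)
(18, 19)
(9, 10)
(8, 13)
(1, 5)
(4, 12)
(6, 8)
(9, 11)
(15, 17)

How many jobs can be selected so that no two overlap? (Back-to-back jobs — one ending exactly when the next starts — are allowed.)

Sort by end time and greedily take each interval whose start is ≥ the last chosen end.
By end time: (1,5), (6,8), (9,10), (9,11), (4,12), (8,13), (14,16), (15,17), (18,19).
Pick (1,5); next start ≥ 5 → (6,8); next start ≥ 8 → (9,10); next start ≥ 10 → (14,16); next start ≥ 16 → (18,19).
Selected 5 jobs.

5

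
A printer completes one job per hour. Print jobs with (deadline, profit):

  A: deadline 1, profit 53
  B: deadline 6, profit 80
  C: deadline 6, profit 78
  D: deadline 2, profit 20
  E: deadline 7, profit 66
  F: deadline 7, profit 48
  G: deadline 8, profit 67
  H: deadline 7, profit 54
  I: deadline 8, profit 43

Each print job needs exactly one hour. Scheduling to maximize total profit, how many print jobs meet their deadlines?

Profit order: B=80 C=78 G=67 E=66 H=54 A=53 F=48 I=43 D=20
Assign: B→slot 6, C→slot 5, G→slot 8, E→slot 7, H→slot 4, A→slot 1, F→slot 3, I→slot 2, D skipped.
Slots: [1:A] [2:I] [3:F] [4:H] [5:C] [6:B] [7:E] [8:G]
8 of 9 scheduled.

8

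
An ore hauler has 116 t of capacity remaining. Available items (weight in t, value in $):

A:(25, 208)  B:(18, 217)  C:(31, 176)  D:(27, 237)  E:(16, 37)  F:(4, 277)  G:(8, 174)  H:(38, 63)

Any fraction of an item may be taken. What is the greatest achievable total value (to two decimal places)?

Sort by value per unit weight and fill in that order.
Ratios (sorted): F 69.25, G 21.75, B 12.06, D 8.78, A 8.32, C 5.68, E 2.31, H 1.66
take F (4 @ 277); take G (8 @ 174); take B (18 @ 217); take D (27 @ 237); take A (25 @ 208); take C (31 @ 176); take 3/16 of E → 6.94. Capacity used 116/116.
Total value = 1295.94

1295.94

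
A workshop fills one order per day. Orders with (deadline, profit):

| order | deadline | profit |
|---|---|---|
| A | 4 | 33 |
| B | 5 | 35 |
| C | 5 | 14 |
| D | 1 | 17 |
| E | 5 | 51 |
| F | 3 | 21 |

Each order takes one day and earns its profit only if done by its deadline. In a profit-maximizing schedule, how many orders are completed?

5

Take jobs in profit order; each goes to the latest open slot no later than its deadline.
Profit order: E=51 B=35 A=33 F=21 D=17 C=14
Assign: E→slot 5, B→slot 4, A→slot 3, F→slot 2, D→slot 1, C skipped.
Slots: [1:D] [2:F] [3:A] [4:B] [5:E]
5 of 6 scheduled.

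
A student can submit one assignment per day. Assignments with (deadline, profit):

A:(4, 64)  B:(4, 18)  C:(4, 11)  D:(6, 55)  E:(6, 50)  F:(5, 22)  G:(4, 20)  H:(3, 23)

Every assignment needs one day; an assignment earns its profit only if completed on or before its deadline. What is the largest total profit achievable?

234

Profit order: A=64 D=55 E=50 H=23 F=22 G=20 B=18 C=11
Assign: A→slot 4, D→slot 6, E→slot 5, H→slot 3, F→slot 2, G→slot 1, B skipped, C skipped.
Slots: [1:G] [2:F] [3:H] [4:A] [5:E] [6:D]
Profit = 20 + 22 + 23 + 64 + 50 + 55 = 234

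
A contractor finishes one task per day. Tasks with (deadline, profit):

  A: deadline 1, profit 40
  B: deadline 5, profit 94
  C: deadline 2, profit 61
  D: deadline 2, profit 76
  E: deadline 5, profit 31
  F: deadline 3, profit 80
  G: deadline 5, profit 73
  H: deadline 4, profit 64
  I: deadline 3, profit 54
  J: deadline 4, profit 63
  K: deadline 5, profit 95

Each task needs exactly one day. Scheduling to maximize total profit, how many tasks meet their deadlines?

Profit order: K=95 B=94 F=80 D=76 G=73 H=64 J=63 C=61 I=54 A=40 E=31
Assign: K→slot 5, B→slot 4, F→slot 3, D→slot 2, G→slot 1, H skipped, J skipped, C skipped, I skipped, A skipped, E skipped.
Slots: [1:G] [2:D] [3:F] [4:B] [5:K]
5 of 11 scheduled.

5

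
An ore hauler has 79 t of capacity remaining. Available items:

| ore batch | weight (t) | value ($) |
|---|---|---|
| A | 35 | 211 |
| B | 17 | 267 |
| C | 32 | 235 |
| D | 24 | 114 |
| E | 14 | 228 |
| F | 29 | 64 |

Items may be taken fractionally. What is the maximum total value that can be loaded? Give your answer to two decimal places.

826.46

Order: E (228/14=16.29) > B (267/17=15.71) > C (235/32=7.34) > A (211/35=6.03) > D (114/24=4.75) > F (64/29=2.21)
Fill: take E (14 @ 228) → take B (17 @ 267) → take C (32 @ 235) → take 16/35 of A → 96.46; 79/79 used.
Total value = 826.46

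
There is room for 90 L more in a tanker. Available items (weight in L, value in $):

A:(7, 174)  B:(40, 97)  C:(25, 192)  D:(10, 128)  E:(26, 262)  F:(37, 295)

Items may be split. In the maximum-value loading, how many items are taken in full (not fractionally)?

Greedy by value/weight ratio, highest first.
Ratios (sorted): A 24.86, D 12.80, E 10.08, F 7.97, C 7.68, B 2.42
take A (7 @ 174); take D (10 @ 128); take E (26 @ 262); take F (37 @ 295); take 10/25 of C → 76.80. Capacity used 90/90.
4 item(s) taken whole; one partial (take 10/25 of C).

4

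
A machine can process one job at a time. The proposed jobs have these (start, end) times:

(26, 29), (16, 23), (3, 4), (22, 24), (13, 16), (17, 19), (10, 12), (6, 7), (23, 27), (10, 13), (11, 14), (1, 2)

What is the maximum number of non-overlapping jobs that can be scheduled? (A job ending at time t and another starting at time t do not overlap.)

8

By end time: (1,2), (3,4), (6,7), (10,12), (10,13), (11,14), (13,16), (17,19), (16,23), (22,24), (23,27), (26,29).
Pick (1,2); next start ≥ 2 → (3,4); next start ≥ 4 → (6,7); next start ≥ 7 → (10,12); next start ≥ 12 → (13,16); next start ≥ 16 → (17,19); next start ≥ 19 → (22,24); next start ≥ 24 → (26,29).
Selected 8 jobs.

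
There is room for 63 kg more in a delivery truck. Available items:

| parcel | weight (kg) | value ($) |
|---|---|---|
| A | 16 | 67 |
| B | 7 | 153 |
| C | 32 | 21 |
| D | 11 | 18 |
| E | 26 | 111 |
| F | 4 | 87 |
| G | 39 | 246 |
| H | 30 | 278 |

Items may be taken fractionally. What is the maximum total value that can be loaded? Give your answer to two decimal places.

Order: B (153/7=21.86) > F (87/4=21.75) > H (278/30=9.27) > G (246/39=6.31) > E (111/26=4.27) > A (67/16=4.19) > D (18/11=1.64) > C (21/32=0.66)
Fill: take B (7 @ 153) → take F (4 @ 87) → take H (30 @ 278) → take 22/39 of G → 138.77; 63/63 used.
Total value = 656.77

656.77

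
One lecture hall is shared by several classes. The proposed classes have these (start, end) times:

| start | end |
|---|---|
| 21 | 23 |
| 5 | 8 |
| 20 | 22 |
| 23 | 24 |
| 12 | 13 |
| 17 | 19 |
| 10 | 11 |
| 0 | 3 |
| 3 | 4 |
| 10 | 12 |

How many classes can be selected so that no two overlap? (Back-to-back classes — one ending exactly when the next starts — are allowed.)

Sort by end time and greedily take each interval whose start is ≥ the last chosen end.
By end time: (0,3), (3,4), (5,8), (10,11), (10,12), (12,13), (17,19), (20,22), (21,23), (23,24).
Pick (0,3); next start ≥ 3 → (3,4); next start ≥ 4 → (5,8); next start ≥ 8 → (10,11); next start ≥ 11 → (12,13); next start ≥ 13 → (17,19); next start ≥ 19 → (20,22); next start ≥ 22 → (23,24).
Selected 8 classes.

8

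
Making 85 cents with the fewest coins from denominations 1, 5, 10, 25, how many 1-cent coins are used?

Use the largest denomination that fits, subtract, and repeat.
85 − 3×25→10 − 1×10→0
Count of 1: 0

0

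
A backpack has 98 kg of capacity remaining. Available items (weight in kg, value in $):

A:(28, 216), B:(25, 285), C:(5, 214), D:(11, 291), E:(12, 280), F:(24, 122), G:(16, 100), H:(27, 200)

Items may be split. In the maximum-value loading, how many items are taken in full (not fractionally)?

5

Ratios (sorted): C 42.80, D 26.45, E 23.33, B 11.40, A 7.71, H 7.41, G 6.25, F 5.08
take C (5 @ 214); take D (11 @ 291); take E (12 @ 280); take B (25 @ 285); take A (28 @ 216); take 17/27 of H → 125.93. Capacity used 98/98.
5 item(s) taken whole; one partial (take 17/27 of H).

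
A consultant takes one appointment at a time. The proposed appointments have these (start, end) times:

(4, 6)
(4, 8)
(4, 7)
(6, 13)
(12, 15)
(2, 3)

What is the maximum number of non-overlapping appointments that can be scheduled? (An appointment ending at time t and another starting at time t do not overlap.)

3

Greedy by earliest finish: after sorting by end time, pick each interval compatible with the last pick.
By end time: (2,3), (4,6), (4,7), (4,8), (6,13), (12,15).
Pick (2,3); next start ≥ 3 → (4,6); next start ≥ 6 → (6,13).
Selected 3 appointments.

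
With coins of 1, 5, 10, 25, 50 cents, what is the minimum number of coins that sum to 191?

Use the largest denomination that fits, subtract, and repeat.
191 = 3×50 + 1×25 + 1×10 + 1×5 + 1×1
Total coins = 3 + 1 + 1 + 1 + 1 = 7

7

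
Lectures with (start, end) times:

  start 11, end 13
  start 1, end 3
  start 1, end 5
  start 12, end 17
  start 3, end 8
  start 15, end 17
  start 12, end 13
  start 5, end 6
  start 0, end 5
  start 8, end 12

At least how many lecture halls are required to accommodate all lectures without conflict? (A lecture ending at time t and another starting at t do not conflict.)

The answer is the maximum number of intervals overlapping at any instant.
Events (time:±→running): 0:+→1 1:+→2 1:+→3 … peak 3.

3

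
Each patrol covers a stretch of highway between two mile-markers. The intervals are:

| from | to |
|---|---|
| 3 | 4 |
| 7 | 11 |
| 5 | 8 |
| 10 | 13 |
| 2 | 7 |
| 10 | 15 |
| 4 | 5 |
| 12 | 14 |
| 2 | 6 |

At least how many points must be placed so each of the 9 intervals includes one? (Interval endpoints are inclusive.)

3

Sort by right endpoint; whenever an interval is uncovered, place a point at its right end.
Sorted: [3,4] [4,5] [2,6] [2,7] [5,8] [7,11] [10,13] [12,14] [10,15]
{[3,4],[4,5],[2,6],[2,7]} hit by 4; {[5,8],[7,11]} hit by 8; {[10,13],[12,14],[10,15]} hit by 13.
Points: 4, 8, 13 (3 total).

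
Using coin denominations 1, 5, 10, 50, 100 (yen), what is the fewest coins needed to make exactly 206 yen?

4

Greedy: take as many of the largest coin as possible, then repeat with the remainder.
206 = 2×100 + 1×5 + 1×1
Total coins = 2 + 1 + 1 = 4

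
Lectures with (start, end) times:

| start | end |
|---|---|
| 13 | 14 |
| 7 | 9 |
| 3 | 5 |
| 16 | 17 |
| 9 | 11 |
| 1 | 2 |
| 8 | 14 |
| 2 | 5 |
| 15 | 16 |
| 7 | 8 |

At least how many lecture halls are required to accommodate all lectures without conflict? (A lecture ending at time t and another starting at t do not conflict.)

Events (time:±→running): 1:+→1 2:-→0 2:+→1 3:+→2 … peak 2.

2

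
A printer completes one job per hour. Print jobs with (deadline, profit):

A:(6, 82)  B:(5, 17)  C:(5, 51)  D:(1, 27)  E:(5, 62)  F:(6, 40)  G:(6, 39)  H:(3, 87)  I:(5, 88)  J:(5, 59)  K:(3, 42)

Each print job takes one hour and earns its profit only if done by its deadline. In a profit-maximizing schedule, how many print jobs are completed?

Sort by profit descending; place each in the latest free slot ≤ its deadline.
Profit order: I=88 H=87 A=82 E=62 J=59 C=51 K=42 F=40 G=39 D=27 B=17
Assign: I→slot 5, H→slot 3, A→slot 6, E→slot 4, J→slot 2, C→slot 1, K skipped, F skipped, G skipped, D skipped, B skipped.
Slots: [1:C] [2:J] [3:H] [4:E] [5:I] [6:A]
6 of 11 scheduled.

6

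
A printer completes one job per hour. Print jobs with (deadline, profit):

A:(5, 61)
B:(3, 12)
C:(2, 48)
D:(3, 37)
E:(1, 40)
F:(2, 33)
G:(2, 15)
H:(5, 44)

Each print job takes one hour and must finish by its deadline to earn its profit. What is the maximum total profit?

230

Take jobs in profit order; each goes to the latest open slot no later than its deadline.
By profit: A(d5,61), C(d2,48), H(d5,44), E(d1,40), D(d3,37), F(d2,33), G(d2,15), B(d3,12)
A→slot 5; C→slot 2; H→slot 4; E→slot 1; D→slot 3; F skipped; G skipped; B skipped.
Profit = 40 + 48 + 37 + 44 + 61 = 230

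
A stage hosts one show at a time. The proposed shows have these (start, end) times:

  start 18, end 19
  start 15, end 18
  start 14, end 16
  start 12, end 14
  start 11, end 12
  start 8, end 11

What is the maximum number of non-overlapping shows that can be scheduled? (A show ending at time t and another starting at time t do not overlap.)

5

Sorted by end: (8,11)  (11,12)  (12,14)  (14,16)  (15,18)  (18,19)
take (8,11); take (11,12); take (12,14); take (14,16); take (18,19).
Selected 5 shows.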